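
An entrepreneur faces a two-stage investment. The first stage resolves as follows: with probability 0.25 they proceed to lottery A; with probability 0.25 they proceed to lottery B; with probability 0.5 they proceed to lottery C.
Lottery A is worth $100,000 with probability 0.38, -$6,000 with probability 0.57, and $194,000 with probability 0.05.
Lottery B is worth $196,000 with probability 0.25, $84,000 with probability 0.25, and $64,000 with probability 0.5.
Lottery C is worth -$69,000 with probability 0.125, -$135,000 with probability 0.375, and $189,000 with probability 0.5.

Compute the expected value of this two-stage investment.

EV(A) = 0.38 × 100000 + 0.57 × (-6000) + 0.05 × 194000 = 38000 − 3420 + 9700 = 44280
EV(B) = 0.25 × 196000 + 0.25 × 84000 + 0.5 × 64000 = 49000 + 21000 + 32000 = 102000
EV(C) = 0.125 × (-69000) + 0.375 × (-135000) + 0.5 × 189000 = -8625 − 50625 + 94500 = 35250
Overall = 0.25 × 44280 + 0.25 × 102000 + 0.5 × 35250 = 11070 + 25500 + 17625 = 54195

$54,195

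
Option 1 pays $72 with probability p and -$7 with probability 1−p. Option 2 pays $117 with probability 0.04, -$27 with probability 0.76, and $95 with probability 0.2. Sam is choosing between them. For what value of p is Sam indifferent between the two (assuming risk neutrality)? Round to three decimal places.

p = 0.129

EV(Option 2) = 0.04 × 117 + 0.76 × (-27) + 0.2 × 95 = 4.68 − 20.52 + 19 = 3.16
p·72 + (1−p)·(-7) = 3.16
79p − 7 = 3.16
p = (3.16 + 7) / 79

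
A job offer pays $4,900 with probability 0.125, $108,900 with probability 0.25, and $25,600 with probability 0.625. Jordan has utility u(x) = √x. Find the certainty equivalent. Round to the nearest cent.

$36,576.56

E[u] = 0.125·√4900 + 0.25·√108900 + 0.625·√25600 = 0.125·70 + 0.25·330 + 0.625·160 = 191.25
CE = (191.25)² = 36576.5625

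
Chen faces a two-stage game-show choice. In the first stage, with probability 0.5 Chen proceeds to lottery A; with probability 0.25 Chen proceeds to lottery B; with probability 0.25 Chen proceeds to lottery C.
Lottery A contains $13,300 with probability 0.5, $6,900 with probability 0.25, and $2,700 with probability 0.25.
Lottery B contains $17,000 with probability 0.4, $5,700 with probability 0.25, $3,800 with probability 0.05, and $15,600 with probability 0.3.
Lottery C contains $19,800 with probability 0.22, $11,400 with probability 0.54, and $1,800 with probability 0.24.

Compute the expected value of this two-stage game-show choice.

EV(A) = 0.5 × 13300 + 0.25 × 6900 + 0.25 × 2700 = 6650 + 1725 + 675 = 9050
EV(B) = 0.4 × 17000 + 0.25 × 5700 + 0.05 × 3800 + 0.3 × 15600 = 6800 + 1425 + 190 + 4680 = 13095
EV(C) = 0.22 × 19800 + 0.54 × 11400 + 0.24 × 1800 = 4356 + 6156 + 432 = 10944
Overall = 0.5 × 9050 + 0.25 × 13095 + 0.25 × 10944 = 4525 + 3273.75 + 2736 = 10534.75

$10,534.75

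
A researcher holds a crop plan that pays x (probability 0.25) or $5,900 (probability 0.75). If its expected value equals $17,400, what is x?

0.25·x + 0.75·5900 = 17400
0.25·x = 17400 − 4425 = 12975
x = 12975 / 0.25 = 51900

x = $51,900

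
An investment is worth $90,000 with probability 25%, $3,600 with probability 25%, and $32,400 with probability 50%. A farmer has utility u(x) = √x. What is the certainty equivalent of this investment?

$32,400

E[u] = 0.25·√90000 + 0.25·√3600 + 0.5·√32400 = 0.25·300 + 0.25·60 + 0.5·180 = 180
CE = (180)² = 32400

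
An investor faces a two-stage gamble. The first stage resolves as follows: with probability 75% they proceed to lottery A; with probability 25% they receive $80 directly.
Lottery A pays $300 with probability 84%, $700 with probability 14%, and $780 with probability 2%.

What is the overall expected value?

$294.20

EV(A) = 0.84 × 300 + 0.14 × 700 + 0.02 × 780 = 252 + 98 + 15.6 = 365.6
Branch B: 80 (certain)
Overall = 0.75 × 365.6 + 0.25 × 80 = 274.2 + 20 = 294.2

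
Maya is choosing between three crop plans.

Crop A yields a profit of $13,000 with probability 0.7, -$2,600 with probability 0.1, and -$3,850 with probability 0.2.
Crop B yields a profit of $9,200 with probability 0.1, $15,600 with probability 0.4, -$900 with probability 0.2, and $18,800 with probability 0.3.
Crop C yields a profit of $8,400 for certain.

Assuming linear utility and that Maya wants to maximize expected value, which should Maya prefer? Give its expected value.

Crop B ($12,620)

Crop A = 0.7 × 13000 + 0.1 × (-2600) + 0.2 × (-3850) = 9100 − 260 − 770 = 8070
Crop B = 0.1 × 9200 + 0.4 × 15600 + 0.2 × (-900) + 0.3 × 18800 = 920 + 6240 − 180 + 5640 = 12620
Crop C: 8400 (certain)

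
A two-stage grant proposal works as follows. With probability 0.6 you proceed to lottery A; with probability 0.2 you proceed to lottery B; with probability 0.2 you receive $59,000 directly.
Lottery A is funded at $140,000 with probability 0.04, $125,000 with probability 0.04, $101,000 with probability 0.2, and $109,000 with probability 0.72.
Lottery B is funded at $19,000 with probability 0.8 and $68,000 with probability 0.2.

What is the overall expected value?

EV(A) = 0.04 × 140000 + 0.04 × 125000 + 0.2 × 101000 + 0.72 × 109000 = 5600 + 5000 + 20200 + 78480 = 109280
EV(B) = 0.8 × 19000 + 0.2 × 68000 = 15200 + 13600 = 28800
Branch C: 59000 (certain)
Overall = 0.6 × 109280 + 0.2 × 28800 + 0.2 × 59000 = 65568 + 5760 + 11800 = 83128

$83,128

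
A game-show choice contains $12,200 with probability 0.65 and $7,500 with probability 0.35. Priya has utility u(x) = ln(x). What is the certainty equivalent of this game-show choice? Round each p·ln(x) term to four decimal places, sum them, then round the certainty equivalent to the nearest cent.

$10,289.71

E[u] = 0.65·ln(12200) + 0.35·ln(7500) = 6.1160 + 3.1229 = 9.2389
CE = e^9.2389 ≈ 10289.71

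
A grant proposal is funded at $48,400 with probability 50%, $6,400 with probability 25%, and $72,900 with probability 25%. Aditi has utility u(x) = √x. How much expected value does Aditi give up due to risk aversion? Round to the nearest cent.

E[u] = 0.5·√48400 + 0.25·√6400 + 0.25·√72900 = 0.5·220 + 0.25·80 + 0.25·270 = 197.5
CE = (197.5)² = 39006.25
Risk premium = EV − CE = 44025 − 39006.25 = 5018.75

$5,018.75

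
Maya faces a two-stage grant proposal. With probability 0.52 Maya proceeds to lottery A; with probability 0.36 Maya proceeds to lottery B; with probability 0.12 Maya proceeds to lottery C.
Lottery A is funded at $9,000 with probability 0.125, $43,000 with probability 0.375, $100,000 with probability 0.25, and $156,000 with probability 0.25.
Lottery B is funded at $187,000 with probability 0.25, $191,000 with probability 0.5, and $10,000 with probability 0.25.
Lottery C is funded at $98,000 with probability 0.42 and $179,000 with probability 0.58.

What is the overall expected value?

EV(A) = 0.125 × 9000 + 0.375 × 43000 + 0.25 × 100000 + 0.25 × 156000 = 1125 + 16125 + 25000 + 39000 = 81250
EV(B) = 0.25 × 187000 + 0.5 × 191000 + 0.25 × 10000 = 46750 + 95500 + 2500 = 144750
EV(C) = 0.42 × 98000 + 0.58 × 179000 = 41160 + 103820 = 144980
Overall = 0.52 × 81250 + 0.36 × 144750 + 0.12 × 144980 = 42250 + 52110 + 17397.6 = 111757.6

$111,757.60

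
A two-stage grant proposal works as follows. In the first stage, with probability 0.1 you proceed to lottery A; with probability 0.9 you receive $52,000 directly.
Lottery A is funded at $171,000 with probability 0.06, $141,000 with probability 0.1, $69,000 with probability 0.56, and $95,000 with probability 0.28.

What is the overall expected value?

$55,760

EV(A) = 0.06 × 171000 + 0.1 × 141000 + 0.56 × 69000 + 0.28 × 95000 = 10260 + 14100 + 38640 + 26600 = 89600
Branch B: 52000 (certain)
Overall = 0.1 × 89600 + 0.9 × 52000 = 8960 + 46800 = 55760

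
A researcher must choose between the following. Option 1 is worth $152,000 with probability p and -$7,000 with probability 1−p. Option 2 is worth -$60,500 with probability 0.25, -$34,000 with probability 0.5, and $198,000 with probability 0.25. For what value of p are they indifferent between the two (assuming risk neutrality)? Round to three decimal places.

EV(Option 2) = 0.25 × (-60500) + 0.5 × (-34000) + 0.25 × 198000 = -15125 − 17000 + 49500 = 17375
p·152000 + (1−p)·(-7000) = 17375
159000p − 7000 = 17375
p = (17375 + 7000) / 159000

p = 0.153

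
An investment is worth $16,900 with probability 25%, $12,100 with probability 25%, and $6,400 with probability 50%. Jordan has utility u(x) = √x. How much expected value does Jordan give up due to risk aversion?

E[u] = 0.25·√16900 + 0.25·√12100 + 0.5·√6400 = 0.25·130 + 0.25·110 + 0.5·80 = 100
CE = (100)² = 10000
Risk premium = EV − CE = 10450 − 10000 = 450

$450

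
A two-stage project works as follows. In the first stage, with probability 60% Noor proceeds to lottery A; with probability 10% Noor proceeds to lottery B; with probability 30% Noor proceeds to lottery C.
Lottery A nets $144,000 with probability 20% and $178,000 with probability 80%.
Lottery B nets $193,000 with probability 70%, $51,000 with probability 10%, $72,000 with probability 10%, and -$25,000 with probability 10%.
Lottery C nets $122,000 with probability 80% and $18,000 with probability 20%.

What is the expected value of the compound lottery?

$147,570

EV(A) = 0.2 × 144000 + 0.8 × 178000 = 28800 + 142400 = 171200
EV(B) = 0.7 × 193000 + 0.1 × 51000 + 0.1 × 72000 + 0.1 × (-25000) = 135100 + 5100 + 7200 − 2500 = 144900
EV(C) = 0.8 × 122000 + 0.2 × 18000 = 97600 + 3600 = 101200
Overall = 0.6 × 171200 + 0.1 × 144900 + 0.3 × 101200 = 102720 + 14490 + 30360 = 147570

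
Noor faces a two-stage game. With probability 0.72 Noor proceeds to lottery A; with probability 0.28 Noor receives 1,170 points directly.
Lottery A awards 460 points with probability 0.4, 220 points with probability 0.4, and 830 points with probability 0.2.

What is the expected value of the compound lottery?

EV(A) = 0.4 × 460 + 0.4 × 220 + 0.2 × 830 = 184 + 88 + 166 = 438
Branch B: 1170 (certain)
Overall = 0.72 × 438 + 0.28 × 1170 = 315.36 + 327.6 = 642.96

642.96 points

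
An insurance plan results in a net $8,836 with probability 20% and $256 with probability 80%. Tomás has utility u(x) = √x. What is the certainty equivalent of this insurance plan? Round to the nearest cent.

$998.56

E[u] = 0.2·√8836 + 0.8·√256 = 0.2·94 + 0.8·16 = 31.6
CE = (31.6)² = 998.56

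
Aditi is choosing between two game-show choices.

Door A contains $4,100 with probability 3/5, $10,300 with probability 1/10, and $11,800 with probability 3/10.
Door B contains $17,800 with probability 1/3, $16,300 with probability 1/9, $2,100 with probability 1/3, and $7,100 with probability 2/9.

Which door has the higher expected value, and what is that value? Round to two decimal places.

Door B ($10,022.22)

Door A = 3/5 × 4100 + 1/10 × 10300 + 3/10 × 11800 = 2460 + 1030 + 3540 = 7030
Door B = 1/3 × 17800 + 1/9 × 16300 + 1/3 × 2100 + 2/9 × 7100 = 5933.3333 + 1811.1111 + 700 + 1577.7778 = 10022.2222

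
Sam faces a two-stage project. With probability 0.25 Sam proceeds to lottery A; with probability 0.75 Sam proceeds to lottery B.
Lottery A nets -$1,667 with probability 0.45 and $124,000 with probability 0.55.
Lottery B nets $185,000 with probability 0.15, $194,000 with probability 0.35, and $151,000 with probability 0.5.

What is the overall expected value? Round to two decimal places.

$145,224.96

EV(A) = 0.45 × (-1667) + 0.55 × 124000 = -750.15 + 68200 = 67449.85
EV(B) = 0.15 × 185000 + 0.35 × 194000 + 0.5 × 151000 = 27750 + 67900 + 75500 = 171150
Overall = 0.25 × 67449.85 + 0.75 × 171150 = 16862.4625 + 128362.5 = 145224.9625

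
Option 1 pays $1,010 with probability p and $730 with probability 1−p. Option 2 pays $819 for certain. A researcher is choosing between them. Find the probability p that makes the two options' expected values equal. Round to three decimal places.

p·1010 + (1−p)·730 = 819
280p + 730 = 819
p = (819 − 730) / 280

p = 0.318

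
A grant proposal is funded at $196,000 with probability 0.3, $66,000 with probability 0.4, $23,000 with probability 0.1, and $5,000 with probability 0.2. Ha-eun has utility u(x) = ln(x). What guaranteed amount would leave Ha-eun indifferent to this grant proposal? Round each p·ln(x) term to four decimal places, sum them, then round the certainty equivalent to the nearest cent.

E[u] = 0.3·ln(196000) + 0.4·ln(66000) + 0.1·ln(23000) + 0.2·ln(5000) = 3.6558 + 4.4390 + 1.0043 + 1.7034 = 10.8025
CE = e^10.8025 ≈ 49143.51

$49,143.51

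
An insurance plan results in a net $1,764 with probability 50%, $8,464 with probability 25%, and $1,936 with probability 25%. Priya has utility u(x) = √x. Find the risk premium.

$457

E[u] = 0.5·√1764 + 0.25·√8464 + 0.25·√1936 = 0.5·42 + 0.25·92 + 0.25·44 = 55
CE = (55)² = 3025
Risk premium = EV − CE = 3482 − 3025 = 457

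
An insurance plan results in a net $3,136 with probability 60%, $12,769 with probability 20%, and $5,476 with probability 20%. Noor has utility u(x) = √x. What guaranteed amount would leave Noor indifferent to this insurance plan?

$5,041

E[u] = 0.6·√3136 + 0.2·√12769 + 0.2·√5476 = 0.6·56 + 0.2·113 + 0.2·74 = 71
CE = (71)² = 5041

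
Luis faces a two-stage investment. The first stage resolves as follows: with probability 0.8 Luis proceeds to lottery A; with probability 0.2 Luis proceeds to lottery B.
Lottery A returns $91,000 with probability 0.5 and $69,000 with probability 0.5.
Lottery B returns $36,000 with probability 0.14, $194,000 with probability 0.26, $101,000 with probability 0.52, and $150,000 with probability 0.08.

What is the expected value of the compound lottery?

EV(A) = 0.5 × 91000 + 0.5 × 69000 = 45500 + 34500 = 80000
EV(B) = 0.14 × 36000 + 0.26 × 194000 + 0.52 × 101000 + 0.08 × 150000 = 5040 + 50440 + 52520 + 12000 = 120000
Overall = 0.8 × 80000 + 0.2 × 120000 = 64000 + 24000 = 88000

$88,000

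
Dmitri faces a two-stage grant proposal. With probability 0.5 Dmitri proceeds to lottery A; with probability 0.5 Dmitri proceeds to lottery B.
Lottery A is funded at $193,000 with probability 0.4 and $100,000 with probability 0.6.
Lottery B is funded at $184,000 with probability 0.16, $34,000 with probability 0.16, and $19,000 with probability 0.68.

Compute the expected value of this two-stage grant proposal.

EV(A) = 0.4 × 193000 + 0.6 × 100000 = 77200 + 60000 = 137200
EV(B) = 0.16 × 184000 + 0.16 × 34000 + 0.68 × 19000 = 29440 + 5440 + 12920 = 47800
Overall = 0.5 × 137200 + 0.5 × 47800 = 68600 + 23900 = 92500

$92,500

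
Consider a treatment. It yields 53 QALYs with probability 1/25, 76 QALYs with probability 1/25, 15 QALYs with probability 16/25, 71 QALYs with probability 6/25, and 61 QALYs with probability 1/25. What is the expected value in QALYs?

EV = 1/25 × 53 + 1/25 × 76 + 16/25 × 15 + 6/25 × 71 + 1/25 × 61 = 2.12 + 3.04 + 9.6 + 17.04 + 2.44 = 34.24

34.24 QALYs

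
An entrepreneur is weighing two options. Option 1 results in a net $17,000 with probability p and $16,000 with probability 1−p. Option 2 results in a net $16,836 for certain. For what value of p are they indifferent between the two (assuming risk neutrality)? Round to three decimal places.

p = 0.836

p·17000 + (1−p)·16000 = 16836
1000p + 16000 = 16836
p = (16836 − 16000) / 1000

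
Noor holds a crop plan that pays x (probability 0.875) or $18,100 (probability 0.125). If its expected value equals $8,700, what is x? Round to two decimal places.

x = $7,357.14

0.875·x + 0.125·18100 = 8700
0.875·x = 8700 − 2262.5 = 6437.5
x = 6437.5 / 0.875 = 7357.1429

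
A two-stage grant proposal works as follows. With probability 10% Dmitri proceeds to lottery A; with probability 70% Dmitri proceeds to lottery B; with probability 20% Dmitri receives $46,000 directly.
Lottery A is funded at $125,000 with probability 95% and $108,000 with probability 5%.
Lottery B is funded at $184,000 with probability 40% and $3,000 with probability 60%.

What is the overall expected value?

$74,395

EV(A) = 0.95 × 125000 + 0.05 × 108000 = 118750 + 5400 = 124150
EV(B) = 0.4 × 184000 + 0.6 × 3000 = 73600 + 1800 = 75400
Branch C: 46000 (certain)
Overall = 0.1 × 124150 + 0.7 × 75400 + 0.2 × 46000 = 12415 + 52780 + 9200 = 74395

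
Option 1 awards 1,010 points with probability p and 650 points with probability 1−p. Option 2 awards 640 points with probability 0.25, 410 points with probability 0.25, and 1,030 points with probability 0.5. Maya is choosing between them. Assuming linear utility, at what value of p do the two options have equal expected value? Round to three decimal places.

EV(Option 2) = 0.25 × 640 + 0.25 × 410 + 0.5 × 1030 = 160 + 102.5 + 515 = 777.5
p·1010 + (1−p)·650 = 777.5
360p + 650 = 777.5
p = (777.5 − 650) / 360

p = 0.354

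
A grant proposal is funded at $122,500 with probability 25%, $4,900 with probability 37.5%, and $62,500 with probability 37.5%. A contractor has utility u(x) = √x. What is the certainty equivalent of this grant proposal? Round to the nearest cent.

$43,056.25

E[u] = 0.25·√122500 + 0.375·√4900 + 0.375·√62500 = 0.25·350 + 0.375·70 + 0.375·250 = 207.5
CE = (207.5)² = 43056.25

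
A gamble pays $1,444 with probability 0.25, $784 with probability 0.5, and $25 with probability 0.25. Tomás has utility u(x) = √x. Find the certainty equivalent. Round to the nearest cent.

E[u] = 0.25·√1444 + 0.5·√784 + 0.25·√25 = 0.25·38 + 0.5·28 + 0.25·5 = 24.75
CE = (24.75)² = 612.5625

$612.56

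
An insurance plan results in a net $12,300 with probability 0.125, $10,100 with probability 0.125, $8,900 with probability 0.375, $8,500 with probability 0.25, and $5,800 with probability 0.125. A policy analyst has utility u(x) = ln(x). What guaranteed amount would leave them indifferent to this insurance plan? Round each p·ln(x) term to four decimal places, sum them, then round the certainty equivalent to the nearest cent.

E[u] = 0.125·ln(12300) + 0.125·ln(10100) + 0.375·ln(8900) + 0.25·ln(8500) + 0.125·ln(5800) = 1.1772 + 1.1525 + 3.4102 + 2.2620 + 1.0832 = 9.0851
CE = e^9.0851 ≈ 8822.85

$8,822.85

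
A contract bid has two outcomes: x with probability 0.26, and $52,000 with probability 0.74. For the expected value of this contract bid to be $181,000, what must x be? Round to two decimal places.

0.26·x + 0.74·52000 = 181000
0.26·x = 181000 − 38480 = 142520
x = 142520 / 0.26 = 548153.8462

x = $548,153.85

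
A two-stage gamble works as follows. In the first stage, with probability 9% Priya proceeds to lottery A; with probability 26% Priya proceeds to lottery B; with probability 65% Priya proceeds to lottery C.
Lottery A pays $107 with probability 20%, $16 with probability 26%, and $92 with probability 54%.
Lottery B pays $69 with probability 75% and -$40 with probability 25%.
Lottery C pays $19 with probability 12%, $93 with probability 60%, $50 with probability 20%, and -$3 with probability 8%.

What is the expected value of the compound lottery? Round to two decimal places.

$61.72

EV(A) = 0.2 × 107 + 0.26 × 16 + 0.54 × 92 = 21.4 + 4.16 + 49.68 = 75.24
EV(B) = 0.75 × 69 + 0.25 × (-40) = 51.75 − 10 = 41.75
EV(C) = 0.12 × 19 + 0.6 × 93 + 0.2 × 50 + 0.08 × (-3) = 2.28 + 55.8 + 10 − 0.24 = 67.84
Overall = 0.09 × 75.24 + 0.26 × 41.75 + 0.65 × 67.84 = 6.7716 + 10.855 + 44.096 = 61.7226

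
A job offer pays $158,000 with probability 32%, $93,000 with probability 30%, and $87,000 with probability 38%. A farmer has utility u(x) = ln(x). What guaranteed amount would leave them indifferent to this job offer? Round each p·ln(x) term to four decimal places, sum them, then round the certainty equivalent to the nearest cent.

$107,430.56

E[u] = 0.32·ln(158000) + 0.3·ln(93000) + 0.38·ln(87000) = 3.8305 + 3.4321 + 4.3220 = 11.5846
CE = e^11.5846 ≈ 107430.56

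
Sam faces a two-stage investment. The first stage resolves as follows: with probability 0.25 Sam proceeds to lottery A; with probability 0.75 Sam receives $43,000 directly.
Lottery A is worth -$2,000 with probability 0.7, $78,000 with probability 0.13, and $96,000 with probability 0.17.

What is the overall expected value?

$38,515

EV(A) = 0.7 × (-2000) + 0.13 × 78000 + 0.17 × 96000 = -1400 + 10140 + 16320 = 25060
Branch B: 43000 (certain)
Overall = 0.25 × 25060 + 0.75 × 43000 = 6265 + 32250 = 38515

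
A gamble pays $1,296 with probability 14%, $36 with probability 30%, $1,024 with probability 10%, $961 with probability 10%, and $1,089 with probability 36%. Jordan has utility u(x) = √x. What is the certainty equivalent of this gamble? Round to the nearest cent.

E[u] = 0.14·√1296 + 0.3·√36 + 0.1·√1024 + 0.1·√961 + 0.36·√1089 = 0.14·36 + 0.3·6 + 0.1·32 + 0.1·31 + 0.36·33 = 25.02
CE = (25.02)² = 626.0004

$626.00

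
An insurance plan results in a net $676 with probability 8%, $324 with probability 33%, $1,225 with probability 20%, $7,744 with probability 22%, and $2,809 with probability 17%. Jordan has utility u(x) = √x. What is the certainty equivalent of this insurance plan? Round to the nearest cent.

$1,882.69

E[u] = 0.08·√676 + 0.33·√324 + 0.2·√1225 + 0.22·√7744 + 0.17·√2809 = 0.08·26 + 0.33·18 + 0.2·35 + 0.22·88 + 0.17·53 = 43.39
CE = (43.39)² = 1882.6921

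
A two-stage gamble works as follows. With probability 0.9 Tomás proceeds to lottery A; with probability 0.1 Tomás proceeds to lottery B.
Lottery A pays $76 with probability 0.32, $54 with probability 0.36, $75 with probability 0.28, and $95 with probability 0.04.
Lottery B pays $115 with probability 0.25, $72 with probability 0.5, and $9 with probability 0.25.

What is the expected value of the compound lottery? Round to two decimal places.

EV(A) = 0.32 × 76 + 0.36 × 54 + 0.28 × 75 + 0.04 × 95 = 24.32 + 19.44 + 21 + 3.8 = 68.56
EV(B) = 0.25 × 115 + 0.5 × 72 + 0.25 × 9 = 28.75 + 36 + 2.25 = 67
Overall = 0.9 × 68.56 + 0.1 × 67 = 61.704 + 6.7 = 68.404

$68.40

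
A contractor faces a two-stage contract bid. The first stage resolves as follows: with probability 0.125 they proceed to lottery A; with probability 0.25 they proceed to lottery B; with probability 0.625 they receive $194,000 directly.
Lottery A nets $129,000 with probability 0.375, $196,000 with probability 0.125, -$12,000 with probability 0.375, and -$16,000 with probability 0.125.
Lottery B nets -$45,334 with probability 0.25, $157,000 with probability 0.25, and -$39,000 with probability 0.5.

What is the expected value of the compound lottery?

$131,651

EV(A) = 0.375 × 129000 + 0.125 × 196000 + 0.375 × (-12000) + 0.125 × (-16000) = 48375 + 24500 − 4500 − 2000 = 66375
EV(B) = 0.25 × (-45334) + 0.25 × 157000 + 0.5 × (-39000) = -11333.5 + 39250 − 19500 = 8416.5
Branch C: 194000 (certain)
Overall = 0.125 × 66375 + 0.25 × 8416.5 + 0.625 × 194000 = 8296.875 + 2104.125 + 121250 = 131651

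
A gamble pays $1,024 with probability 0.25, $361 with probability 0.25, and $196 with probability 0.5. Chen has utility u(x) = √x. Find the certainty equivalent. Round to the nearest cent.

E[u] = 0.25·√1024 + 0.25·√361 + 0.5·√196 = 0.25·32 + 0.25·19 + 0.5·14 = 19.75
CE = (19.75)² = 390.0625

$390.06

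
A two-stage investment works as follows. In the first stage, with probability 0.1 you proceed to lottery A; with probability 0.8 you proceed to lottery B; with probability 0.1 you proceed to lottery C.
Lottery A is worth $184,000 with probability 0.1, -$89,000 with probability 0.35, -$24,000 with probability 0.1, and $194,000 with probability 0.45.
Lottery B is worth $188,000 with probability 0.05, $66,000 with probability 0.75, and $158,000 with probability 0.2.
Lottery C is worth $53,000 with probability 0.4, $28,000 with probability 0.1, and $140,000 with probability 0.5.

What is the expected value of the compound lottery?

EV(A) = 0.1 × 184000 + 0.35 × (-89000) + 0.1 × (-24000) + 0.45 × 194000 = 18400 − 31150 − 2400 + 87300 = 72150
EV(B) = 0.05 × 188000 + 0.75 × 66000 + 0.2 × 158000 = 9400 + 49500 + 31600 = 90500
EV(C) = 0.4 × 53000 + 0.1 × 28000 + 0.5 × 140000 = 21200 + 2800 + 70000 = 94000
Overall = 0.1 × 72150 + 0.8 × 90500 + 0.1 × 94000 = 7215 + 72400 + 9400 = 89015

$89,015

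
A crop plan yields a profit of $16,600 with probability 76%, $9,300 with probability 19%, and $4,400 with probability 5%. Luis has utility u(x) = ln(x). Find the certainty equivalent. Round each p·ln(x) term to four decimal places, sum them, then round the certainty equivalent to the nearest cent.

$13,914.68

E[u] = 0.76·ln(16600) + 0.19·ln(9300) + 0.05·ln(4400) = 7.3850 + 1.7362 + 0.4195 = 9.5407
CE = e^9.5407 ≈ 13914.68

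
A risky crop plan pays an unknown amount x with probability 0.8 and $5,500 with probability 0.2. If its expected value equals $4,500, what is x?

x = $4,250

0.8·x + 0.2·5500 = 4500
0.8·x = 4500 − 1100 = 3400
x = 3400 / 0.8 = 4250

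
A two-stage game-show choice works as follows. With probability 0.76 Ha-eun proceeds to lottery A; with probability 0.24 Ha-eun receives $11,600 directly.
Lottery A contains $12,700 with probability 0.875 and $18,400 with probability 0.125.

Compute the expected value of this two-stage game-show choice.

EV(A) = 0.875 × 12700 + 0.125 × 18400 = 11112.5 + 2300 = 13412.5
Branch B: 11600 (certain)
Overall = 0.76 × 13412.5 + 0.24 × 11600 = 10193.5 + 2784 = 12977.5

$12,977.50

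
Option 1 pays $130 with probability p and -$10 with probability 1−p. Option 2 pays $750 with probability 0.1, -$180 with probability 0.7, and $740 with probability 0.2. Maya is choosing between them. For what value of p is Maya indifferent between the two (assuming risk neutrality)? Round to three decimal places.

p = 0.764

EV(Option 2) = 0.1 × 750 + 0.7 × (-180) + 0.2 × 740 = 75 − 126 + 148 = 97
p·130 + (1−p)·(-10) = 97
140p − 10 = 97
p = (97 + 10) / 140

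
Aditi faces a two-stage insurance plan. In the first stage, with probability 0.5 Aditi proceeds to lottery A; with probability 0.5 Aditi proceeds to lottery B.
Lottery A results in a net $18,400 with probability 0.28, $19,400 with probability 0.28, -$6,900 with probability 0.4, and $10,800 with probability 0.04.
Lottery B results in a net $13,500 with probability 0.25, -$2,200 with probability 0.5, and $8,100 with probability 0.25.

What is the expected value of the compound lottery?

EV(A) = 0.28 × 18400 + 0.28 × 19400 + 0.4 × (-6900) + 0.04 × 10800 = 5152 + 5432 − 2760 + 432 = 8256
EV(B) = 0.25 × 13500 + 0.5 × (-2200) + 0.25 × 8100 = 3375 − 1100 + 2025 = 4300
Overall = 0.5 × 8256 + 0.5 × 4300 = 4128 + 2150 = 6278

$6,278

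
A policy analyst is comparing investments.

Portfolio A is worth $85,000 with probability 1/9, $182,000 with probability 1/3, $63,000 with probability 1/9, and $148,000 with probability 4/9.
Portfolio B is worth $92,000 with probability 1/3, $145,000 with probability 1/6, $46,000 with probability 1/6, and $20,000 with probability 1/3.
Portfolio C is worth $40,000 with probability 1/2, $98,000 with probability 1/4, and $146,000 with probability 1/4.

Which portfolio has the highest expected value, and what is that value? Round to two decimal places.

Portfolio A ($142,888.89)

Portfolio A = 1/9 × 85000 + 1/3 × 182000 + 1/9 × 63000 + 4/9 × 148000 = 9444.4444 + 60666.6667 + 7000 + 65777.7778 = 142888.8889
Portfolio B = 1/3 × 92000 + 1/6 × 145000 + 1/6 × 46000 + 1/3 × 20000 = 30666.6667 + 24166.6667 + 7666.6667 + 6666.6667 = 69166.6667
Portfolio C = 1/2 × 40000 + 1/4 × 98000 + 1/4 × 146000 = 20000 + 24500 + 36500 = 81000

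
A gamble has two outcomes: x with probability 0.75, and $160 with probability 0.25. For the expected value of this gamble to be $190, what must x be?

0.75·x + 0.25·160 = 190
0.75·x = 190 − 40 = 150
x = 150 / 0.75 = 200

x = $200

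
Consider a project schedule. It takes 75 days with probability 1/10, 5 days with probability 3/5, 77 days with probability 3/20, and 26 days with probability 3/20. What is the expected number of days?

25.95 days

EV = 1/10 × 75 + 3/5 × 5 + 3/20 × 77 + 3/20 × 26 = 7.5 + 3 + 11.55 + 3.9 = 25.95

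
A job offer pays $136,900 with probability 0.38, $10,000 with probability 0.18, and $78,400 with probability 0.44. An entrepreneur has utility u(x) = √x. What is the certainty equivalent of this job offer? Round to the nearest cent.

E[u] = 0.38·√136900 + 0.18·√10000 + 0.44·√78400 = 0.38·370 + 0.18·100 + 0.44·280 = 281.8
CE = (281.8)² = 79411.24

$79,411.24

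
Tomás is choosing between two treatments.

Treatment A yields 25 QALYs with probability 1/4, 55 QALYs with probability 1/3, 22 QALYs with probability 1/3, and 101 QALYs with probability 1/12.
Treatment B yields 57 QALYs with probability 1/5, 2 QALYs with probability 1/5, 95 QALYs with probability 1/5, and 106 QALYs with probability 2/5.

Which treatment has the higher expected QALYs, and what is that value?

Treatment B (73.2 QALYs)

Treatment A = 1/4 × 25 + 1/3 × 55 + 1/3 × 22 + 1/12 × 101 = 6.25 + 18.3333 + 7.3333 + 8.4167 = 40.3333
Treatment B = 1/5 × 57 + 1/5 × 2 + 1/5 × 95 + 2/5 × 106 = 11.4 + 0.4 + 19 + 42.4 = 73.2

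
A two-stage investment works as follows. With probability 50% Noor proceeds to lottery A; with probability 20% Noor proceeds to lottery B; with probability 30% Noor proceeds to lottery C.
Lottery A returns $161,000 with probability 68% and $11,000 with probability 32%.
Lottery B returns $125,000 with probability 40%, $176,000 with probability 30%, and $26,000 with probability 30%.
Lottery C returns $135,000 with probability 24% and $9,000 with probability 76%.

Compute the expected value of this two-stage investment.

$90,392

EV(A) = 0.68 × 161000 + 0.32 × 11000 = 109480 + 3520 = 113000
EV(B) = 0.4 × 125000 + 0.3 × 176000 + 0.3 × 26000 = 50000 + 52800 + 7800 = 110600
EV(C) = 0.24 × 135000 + 0.76 × 9000 = 32400 + 6840 = 39240
Overall = 0.5 × 113000 + 0.2 × 110600 + 0.3 × 39240 = 56500 + 22120 + 11772 = 90392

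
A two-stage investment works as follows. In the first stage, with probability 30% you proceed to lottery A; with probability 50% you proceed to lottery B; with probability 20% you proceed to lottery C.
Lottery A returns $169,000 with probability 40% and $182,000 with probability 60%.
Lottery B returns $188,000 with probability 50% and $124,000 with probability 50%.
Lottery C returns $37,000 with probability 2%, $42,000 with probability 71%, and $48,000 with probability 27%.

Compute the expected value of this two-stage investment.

EV(A) = 0.4 × 169000 + 0.6 × 182000 = 67600 + 109200 = 176800
EV(B) = 0.5 × 188000 + 0.5 × 124000 = 94000 + 62000 = 156000
EV(C) = 0.02 × 37000 + 0.71 × 42000 + 0.27 × 48000 = 740 + 29820 + 12960 = 43520
Overall = 0.3 × 176800 + 0.5 × 156000 + 0.2 × 43520 = 53040 + 78000 + 8704 = 139744

$139,744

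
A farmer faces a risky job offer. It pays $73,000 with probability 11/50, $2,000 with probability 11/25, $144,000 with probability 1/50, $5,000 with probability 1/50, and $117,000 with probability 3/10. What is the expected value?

$55,020

EV = 11/50 × 73000 + 11/25 × 2000 + 1/50 × 144000 + 1/50 × 5000 + 3/10 × 117000 = 16060 + 880 + 2880 + 100 + 35100 = 55020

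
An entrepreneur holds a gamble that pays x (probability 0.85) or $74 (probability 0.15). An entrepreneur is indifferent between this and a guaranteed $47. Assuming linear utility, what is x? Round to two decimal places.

x = $42.24

0.85·x + 0.15·74 = 47
0.85·x = 47 − 11.1 = 35.9
x = 35.9 / 0.85 = 42.2353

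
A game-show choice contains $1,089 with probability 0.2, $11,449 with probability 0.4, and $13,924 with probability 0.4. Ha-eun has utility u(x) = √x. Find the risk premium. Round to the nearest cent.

$1,035.44

E[u] = 0.2·√1089 + 0.4·√11449 + 0.4·√13924 = 0.2·33 + 0.4·107 + 0.4·118 = 96.6
CE = (96.6)² = 9331.56
Risk premium = EV − CE = 10367 − 9331.56 = 1035.44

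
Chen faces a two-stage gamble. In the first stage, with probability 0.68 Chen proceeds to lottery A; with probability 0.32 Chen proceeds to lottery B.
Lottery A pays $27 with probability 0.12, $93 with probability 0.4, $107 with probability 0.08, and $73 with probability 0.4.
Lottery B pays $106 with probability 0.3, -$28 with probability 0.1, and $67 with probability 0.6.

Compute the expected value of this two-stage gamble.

$75.32

EV(A) = 0.12 × 27 + 0.4 × 93 + 0.08 × 107 + 0.4 × 73 = 3.24 + 37.2 + 8.56 + 29.2 = 78.2
EV(B) = 0.3 × 106 + 0.1 × (-28) + 0.6 × 67 = 31.8 − 2.8 + 40.2 = 69.2
Overall = 0.68 × 78.2 + 0.32 × 69.2 = 53.176 + 22.144 = 75.32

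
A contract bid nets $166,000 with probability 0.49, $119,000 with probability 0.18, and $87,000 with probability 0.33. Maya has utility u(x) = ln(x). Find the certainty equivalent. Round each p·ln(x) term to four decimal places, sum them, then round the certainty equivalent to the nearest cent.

$126,323.33

E[u] = 0.49·ln(166000) + 0.18·ln(119000) + 0.33·ln(87000) = 5.8897 + 2.1036 + 3.7533 = 11.7466
CE = e^11.7466 ≈ 126323.33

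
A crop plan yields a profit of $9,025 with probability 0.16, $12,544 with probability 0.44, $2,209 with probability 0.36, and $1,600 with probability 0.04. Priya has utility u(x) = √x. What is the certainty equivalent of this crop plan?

E[u] = 0.16·√9025 + 0.44·√12544 + 0.36·√2209 + 0.04·√1600 = 0.16·95 + 0.44·112 + 0.36·47 + 0.04·40 = 83
CE = (83)² = 6889

$6,889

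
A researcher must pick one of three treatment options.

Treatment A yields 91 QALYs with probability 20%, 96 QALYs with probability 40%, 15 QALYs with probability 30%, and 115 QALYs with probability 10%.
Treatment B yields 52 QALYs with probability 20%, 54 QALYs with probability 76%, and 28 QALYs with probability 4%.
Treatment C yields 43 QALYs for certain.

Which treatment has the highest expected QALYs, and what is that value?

Treatment A = 0.2 × 91 + 0.4 × 96 + 0.3 × 15 + 0.1 × 115 = 18.2 + 38.4 + 4.5 + 11.5 = 72.6
Treatment B = 0.2 × 52 + 0.76 × 54 + 0.04 × 28 = 10.4 + 41.04 + 1.12 = 52.56
Treatment C: 43 (certain)

Treatment A (72.6 QALYs)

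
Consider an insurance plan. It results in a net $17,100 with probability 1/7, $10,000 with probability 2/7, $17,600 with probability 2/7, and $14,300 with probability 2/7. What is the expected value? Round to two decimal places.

EV = 1/7 × 17100 + 2/7 × 10000 + 2/7 × 17600 + 2/7 × 14300 = 2442.8571 + 2857.1429 + 5028.5714 + 4085.7143 = 14414.2857

$14,414.29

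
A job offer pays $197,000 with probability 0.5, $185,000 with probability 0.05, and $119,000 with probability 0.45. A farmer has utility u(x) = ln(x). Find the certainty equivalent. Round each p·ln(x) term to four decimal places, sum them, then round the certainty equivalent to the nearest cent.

$156,529.54

E[u] = 0.5·ln(197000) + 0.05·ln(185000) + 0.45·ln(119000) = 6.0955 + 0.6064 + 5.2591 = 11.9610
CE = e^11.9610 ≈ 156529.54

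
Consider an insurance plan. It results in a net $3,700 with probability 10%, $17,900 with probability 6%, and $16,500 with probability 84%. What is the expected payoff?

EV = 0.1 × 3700 + 0.06 × 17900 + 0.84 × 16500 = 370 + 1074 + 13860 = 15304

$15,304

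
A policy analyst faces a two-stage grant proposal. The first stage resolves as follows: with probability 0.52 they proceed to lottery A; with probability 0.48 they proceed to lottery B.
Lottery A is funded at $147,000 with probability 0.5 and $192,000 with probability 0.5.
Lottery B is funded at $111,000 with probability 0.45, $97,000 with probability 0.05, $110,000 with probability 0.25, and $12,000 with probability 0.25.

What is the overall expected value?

$129,084

EV(A) = 0.5 × 147000 + 0.5 × 192000 = 73500 + 96000 = 169500
EV(B) = 0.45 × 111000 + 0.05 × 97000 + 0.25 × 110000 + 0.25 × 12000 = 49950 + 4850 + 27500 + 3000 = 85300
Overall = 0.52 × 169500 + 0.48 × 85300 = 88140 + 40944 = 129084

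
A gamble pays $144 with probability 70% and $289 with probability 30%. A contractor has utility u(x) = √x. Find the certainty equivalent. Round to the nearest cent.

$182.25

E[u] = 0.7·√144 + 0.3·√289 = 0.7·12 + 0.3·17 = 13.5
CE = (13.5)² = 182.25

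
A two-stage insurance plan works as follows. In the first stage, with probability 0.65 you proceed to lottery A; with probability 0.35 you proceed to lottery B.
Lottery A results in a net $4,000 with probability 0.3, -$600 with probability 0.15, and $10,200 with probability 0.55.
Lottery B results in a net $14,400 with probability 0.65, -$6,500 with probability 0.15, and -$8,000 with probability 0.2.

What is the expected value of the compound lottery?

$6,742.75

EV(A) = 0.3 × 4000 + 0.15 × (-600) + 0.55 × 10200 = 1200 − 90 + 5610 = 6720
EV(B) = 0.65 × 14400 + 0.15 × (-6500) + 0.2 × (-8000) = 9360 − 975 − 1600 = 6785
Overall = 0.65 × 6720 + 0.35 × 6785 = 4368 + 2374.75 = 6742.75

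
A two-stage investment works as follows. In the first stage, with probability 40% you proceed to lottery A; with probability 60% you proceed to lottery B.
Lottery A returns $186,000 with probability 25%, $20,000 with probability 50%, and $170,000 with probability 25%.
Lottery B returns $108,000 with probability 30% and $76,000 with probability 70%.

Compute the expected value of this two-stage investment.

EV(A) = 0.25 × 186000 + 0.5 × 20000 + 0.25 × 170000 = 46500 + 10000 + 42500 = 99000
EV(B) = 0.3 × 108000 + 0.7 × 76000 = 32400 + 53200 = 85600
Overall = 0.4 × 99000 + 0.6 × 85600 = 39600 + 51360 = 90960

$90,960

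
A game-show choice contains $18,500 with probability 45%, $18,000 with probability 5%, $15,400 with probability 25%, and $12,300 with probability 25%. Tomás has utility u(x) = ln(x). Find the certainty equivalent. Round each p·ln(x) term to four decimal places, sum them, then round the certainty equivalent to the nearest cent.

$15,933.83

E[u] = 0.45·ln(18500) + 0.05·ln(18000) + 0.25·ln(15400) + 0.25·ln(12300) = 4.4215 + 0.4899 + 2.4105 + 2.3543 = 9.6762
CE = e^9.6762 ≈ 15933.83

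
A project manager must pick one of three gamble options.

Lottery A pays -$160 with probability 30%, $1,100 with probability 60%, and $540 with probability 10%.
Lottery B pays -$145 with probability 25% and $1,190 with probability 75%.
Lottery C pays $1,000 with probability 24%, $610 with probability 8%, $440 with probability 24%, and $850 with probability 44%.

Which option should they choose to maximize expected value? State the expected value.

Lottery A = 0.3 × (-160) + 0.6 × 1100 + 0.1 × 540 = -48 + 660 + 54 = 666
Lottery B = 0.25 × (-145) + 0.75 × 1190 = -36.25 + 892.5 = 856.25
Lottery C = 0.24 × 1000 + 0.08 × 610 + 0.24 × 440 + 0.44 × 850 = 240 + 48.8 + 105.6 + 374 = 768.4

Lottery B ($856.25)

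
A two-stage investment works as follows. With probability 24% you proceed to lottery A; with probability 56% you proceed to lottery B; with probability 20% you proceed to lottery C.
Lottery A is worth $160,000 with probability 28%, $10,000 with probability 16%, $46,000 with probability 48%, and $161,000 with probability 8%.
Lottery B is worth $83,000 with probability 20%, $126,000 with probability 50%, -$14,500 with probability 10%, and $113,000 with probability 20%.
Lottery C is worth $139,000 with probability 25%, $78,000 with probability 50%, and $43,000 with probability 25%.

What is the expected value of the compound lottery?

$92,846.40

EV(A) = 0.28 × 160000 + 0.16 × 10000 + 0.48 × 46000 + 0.08 × 161000 = 44800 + 1600 + 22080 + 12880 = 81360
EV(B) = 0.2 × 83000 + 0.5 × 126000 + 0.1 × (-14500) + 0.2 × 113000 = 16600 + 63000 − 1450 + 22600 = 100750
EV(C) = 0.25 × 139000 + 0.5 × 78000 + 0.25 × 43000 = 34750 + 39000 + 10750 = 84500
Overall = 0.24 × 81360 + 0.56 × 100750 + 0.2 × 84500 = 19526.4 + 56420 + 16900 = 92846.4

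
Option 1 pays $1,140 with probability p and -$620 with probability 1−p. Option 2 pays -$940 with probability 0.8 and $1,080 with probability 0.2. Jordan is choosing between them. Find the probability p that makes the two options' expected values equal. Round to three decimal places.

EV(Option 2) = 0.8 × (-940) + 0.2 × 1080 = -752 + 216 = -536
p·1140 + (1−p)·(-620) = -536
1760p − 620 = -536
p = (-536 + 620) / 1760

p = 0.048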